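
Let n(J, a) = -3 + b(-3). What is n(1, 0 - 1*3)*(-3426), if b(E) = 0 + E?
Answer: 20556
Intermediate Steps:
b(E) = E
n(J, a) = -6 (n(J, a) = -3 - 3 = -6)
n(1, 0 - 1*3)*(-3426) = -6*(-3426) = 20556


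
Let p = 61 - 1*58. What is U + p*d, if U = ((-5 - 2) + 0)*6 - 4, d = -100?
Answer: -346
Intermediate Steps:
p = 3 (p = 61 - 58 = 3)
U = -46 (U = (-7 + 0)*6 - 4 = -7*6 - 4 = -42 - 4 = -46)
U + p*d = -46 + 3*(-100) = -46 - 300 = -346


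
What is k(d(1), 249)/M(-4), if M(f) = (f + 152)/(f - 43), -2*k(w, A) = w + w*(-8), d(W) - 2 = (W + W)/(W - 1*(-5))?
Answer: -2303/888 ≈ -2.5935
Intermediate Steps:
d(W) = 2 + 2*W/(5 + W) (d(W) = 2 + (W + W)/(W - 1*(-5)) = 2 + (2*W)/(W + 5) = 2 + (2*W)/(5 + W) = 2 + 2*W/(5 + W))
k(w, A) = 7*w/2 (k(w, A) = -(w + w*(-8))/2 = -(w - 8*w)/2 = -(-7)*w/2 = 7*w/2)
M(f) = (152 + f)/(-43 + f)
k(d(1), 249)/M(-4) = (7*(2*(5 + 2*1)/(5 + 1))/2)/(((152 - 4)/(-43 - 4))) = (7*(2*(5 + 2)/6)/2)/((148/(-47))) = (7*(2*(1/6)*7)/2)/((-1/47*148)) = ((7/2)*(7/3))/(-148/47) = (49/6)*(-47/148) = -2303/888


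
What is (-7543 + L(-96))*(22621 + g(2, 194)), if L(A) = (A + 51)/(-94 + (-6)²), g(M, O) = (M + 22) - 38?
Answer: -9889409543/58 ≈ -1.7051e+8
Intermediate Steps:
g(M, O) = -16 + M (g(M, O) = (22 + M) - 38 = -16 + M)
L(A) = -51/58 - A/58 (L(A) = (51 + A)/(-94 + 36) = (51 + A)/(-58) = (51 + A)*(-1/58) = -51/58 - A/58)
(-7543 + L(-96))*(22621 + g(2, 194)) = (-7543 + (-51/58 - 1/58*(-96)))*(22621 + (-16 + 2)) = (-7543 + (-51/58 + 48/29))*(22621 - 14) = (-7543 + 45/58)*22607 = -437449/58*22607 = -9889409543/58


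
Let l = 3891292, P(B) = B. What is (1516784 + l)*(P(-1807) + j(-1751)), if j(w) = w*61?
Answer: -587414398968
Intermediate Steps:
j(w) = 61*w
(1516784 + l)*(P(-1807) + j(-1751)) = (1516784 + 3891292)*(-1807 + 61*(-1751)) = 5408076*(-1807 - 106811) = 5408076*(-108618) = -587414398968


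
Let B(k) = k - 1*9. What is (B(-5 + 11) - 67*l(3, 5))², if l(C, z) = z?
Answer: 114244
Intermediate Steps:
B(k) = -9 + k (B(k) = k - 9 = -9 + k)
(B(-5 + 11) - 67*l(3, 5))² = ((-9 + (-5 + 11)) - 67*5)² = ((-9 + 6) - 335)² = (-3 - 335)² = (-338)² = 114244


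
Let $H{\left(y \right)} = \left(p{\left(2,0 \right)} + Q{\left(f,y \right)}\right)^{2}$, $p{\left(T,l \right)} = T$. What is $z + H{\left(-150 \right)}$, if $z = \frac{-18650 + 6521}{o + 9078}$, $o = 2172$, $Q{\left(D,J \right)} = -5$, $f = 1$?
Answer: $\frac{29707}{3750} \approx 7.9219$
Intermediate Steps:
$H{\left(y \right)} = 9$ ($H{\left(y \right)} = \left(2 - 5\right)^{2} = \left(-3\right)^{2} = 9$)
$z = - \frac{4043}{3750}$ ($z = \frac{-18650 + 6521}{2172 + 9078} = - \frac{12129}{11250} = \left(-12129\right) \frac{1}{11250} = - \frac{4043}{3750} \approx -1.0781$)
$z + H{\left(-150 \right)} = - \frac{4043}{3750} + 9 = \frac{29707}{3750}$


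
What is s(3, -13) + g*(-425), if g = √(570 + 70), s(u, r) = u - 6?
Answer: -3 - 3400*√10 ≈ -10755.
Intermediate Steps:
s(u, r) = -6 + u
g = 8*√10 (g = √640 = 8*√10 ≈ 25.298)
s(3, -13) + g*(-425) = (-6 + 3) + (8*√10)*(-425) = -3 - 3400*√10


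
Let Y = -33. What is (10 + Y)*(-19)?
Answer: 437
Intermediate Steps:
(10 + Y)*(-19) = (10 - 33)*(-19) = -23*(-19) = 437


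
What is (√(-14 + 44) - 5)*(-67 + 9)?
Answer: 290 - 58*√30 ≈ -27.679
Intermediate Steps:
(√(-14 + 44) - 5)*(-67 + 9) = (√30 - 5)*(-58) = (-5 + √30)*(-58) = 290 - 58*√30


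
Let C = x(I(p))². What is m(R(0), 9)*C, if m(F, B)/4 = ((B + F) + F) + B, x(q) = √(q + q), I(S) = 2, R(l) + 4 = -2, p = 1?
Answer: 96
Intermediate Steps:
R(l) = -6 (R(l) = -4 - 2 = -6)
x(q) = √2*√q (x(q) = √(2*q) = √2*√q)
m(F, B) = 8*B + 8*F (m(F, B) = 4*(((B + F) + F) + B) = 4*((B + 2*F) + B) = 4*(2*B + 2*F) = 8*B + 8*F)
C = 4 (C = (√2*√2)² = 2² = 4)
m(R(0), 9)*C = (8*9 + 8*(-6))*4 = (72 - 48)*4 = 24*4 = 96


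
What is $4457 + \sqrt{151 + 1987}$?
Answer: $4457 + \sqrt{2138} \approx 4503.2$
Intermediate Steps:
$4457 + \sqrt{151 + 1987} = 4457 + \sqrt{2138}$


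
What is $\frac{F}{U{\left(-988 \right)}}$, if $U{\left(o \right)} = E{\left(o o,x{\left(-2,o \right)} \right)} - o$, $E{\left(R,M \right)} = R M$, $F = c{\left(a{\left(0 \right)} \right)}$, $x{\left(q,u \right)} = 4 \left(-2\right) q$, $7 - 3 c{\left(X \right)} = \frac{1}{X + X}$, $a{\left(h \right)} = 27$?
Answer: $\frac{29}{194640408} \approx 1.4899 \cdot 10^{-7}$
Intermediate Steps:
$c{\left(X \right)} = \frac{7}{3} - \frac{1}{6 X}$ ($c{\left(X \right)} = \frac{7}{3} - \frac{1}{3 \left(X + X\right)} = \frac{7}{3} - \frac{1}{3 \cdot 2 X} = \frac{7}{3} - \frac{\frac{1}{2} \frac{1}{X}}{3} = \frac{7}{3} - \frac{1}{6 X}$)
$x{\left(q,u \right)} = - 8 q$
$F = \frac{377}{162}$ ($F = \frac{-1 + 14 \cdot 27}{6 \cdot 27} = \frac{1}{6} \cdot \frac{1}{27} \left(-1 + 378\right) = \frac{1}{6} \cdot \frac{1}{27} \cdot 377 = \frac{377}{162} \approx 2.3272$)
$E{\left(R,M \right)} = M R$
$U{\left(o \right)} = - o + 16 o^{2}$ ($U{\left(o \right)} = \left(-8\right) \left(-2\right) o o - o = 16 o^{2} - o = - o + 16 o^{2}$)
$\frac{F}{U{\left(-988 \right)}} = \frac{377}{162 \left(- 988 \left(-1 + 16 \left(-988\right)\right)\right)} = \frac{377}{162 \left(- 988 \left(-1 - 15808\right)\right)} = \frac{377}{162 \left(\left(-988\right) \left(-15809\right)\right)} = \frac{377}{162 \cdot 15619292} = \frac{377}{162} \cdot \frac{1}{15619292} = \frac{29}{194640408}$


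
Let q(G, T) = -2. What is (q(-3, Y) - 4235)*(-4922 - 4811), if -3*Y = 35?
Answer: 41238721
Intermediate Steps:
Y = -35/3 (Y = -⅓*35 = -35/3 ≈ -11.667)
(q(-3, Y) - 4235)*(-4922 - 4811) = (-2 - 4235)*(-4922 - 4811) = -4237*(-9733) = 41238721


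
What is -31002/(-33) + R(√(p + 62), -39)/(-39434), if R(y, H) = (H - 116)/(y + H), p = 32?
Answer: 581518067717/618995498 - 155*√94/56272318 ≈ 939.45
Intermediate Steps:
R(y, H) = (-116 + H)/(H + y)
-31002/(-33) + R(√(p + 62), -39)/(-39434) = -31002/(-33) + ((-116 - 39)/(-39 + √(32 + 62)))/(-39434) = -31002*(-1/33) + (-155/(-39 + √94))*(-1/39434) = 10334/11 - 155/(-39 + √94)*(-1/39434) = 10334/11 + 155/(39434*(-39 + √94))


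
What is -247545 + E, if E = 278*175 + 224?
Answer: -198671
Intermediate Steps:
E = 48874 (E = 48650 + 224 = 48874)
-247545 + E = -247545 + 48874 = -198671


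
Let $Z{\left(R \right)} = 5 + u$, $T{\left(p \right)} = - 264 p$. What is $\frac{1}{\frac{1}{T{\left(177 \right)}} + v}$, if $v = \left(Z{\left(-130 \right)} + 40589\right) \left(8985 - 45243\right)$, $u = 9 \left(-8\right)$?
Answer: $- \frac{46728}{68654958676129} \approx -6.8062 \cdot 10^{-10}$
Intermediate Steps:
$u = -72$
$Z{\left(R \right)} = -67$ ($Z{\left(R \right)} = 5 - 72 = -67$)
$v = -1469246676$ ($v = \left(-67 + 40589\right) \left(8985 - 45243\right) = 40522 \left(-36258\right) = -1469246676$)
$\frac{1}{\frac{1}{T{\left(177 \right)}} + v} = \frac{1}{\frac{1}{\left(-264\right) 177} - 1469246676} = \frac{1}{\frac{1}{-46728} - 1469246676} = \frac{1}{- \frac{1}{46728} - 1469246676} = \frac{1}{- \frac{68654958676129}{46728}} = - \frac{46728}{68654958676129}$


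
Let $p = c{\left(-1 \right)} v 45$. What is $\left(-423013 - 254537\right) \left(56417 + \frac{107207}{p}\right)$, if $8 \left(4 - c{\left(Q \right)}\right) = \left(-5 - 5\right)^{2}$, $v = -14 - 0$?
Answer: $- \frac{13651288331140}{357} \approx -3.8239 \cdot 10^{10}$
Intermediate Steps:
$v = -14$ ($v = -14 + 0 = -14$)
$c{\left(Q \right)} = - \frac{17}{2}$ ($c{\left(Q \right)} = 4 - \frac{\left(-5 - 5\right)^{2}}{8} = 4 - \frac{\left(-10\right)^{2}}{8} = 4 - \frac{25}{2} = - \frac{17}{2}$)
$p = 5355$ ($p = \left(- \frac{17}{2}\right) \left(-14\right) 45 = 119 \cdot 45 = 5355$)
$\left(-423013 - 254537\right) \left(56417 + \frac{107207}{p}\right) = \left(-423013 - 254537\right) \left(56417 + \frac{107207}{5355}\right) = - 677550 \left(56417 + 107207 \cdot \frac{1}{5355}\right) = - 677550 \left(56417 + \frac{107207}{5355}\right) = \left(-677550\right) \frac{302220242}{5355} = - \frac{13651288331140}{357}$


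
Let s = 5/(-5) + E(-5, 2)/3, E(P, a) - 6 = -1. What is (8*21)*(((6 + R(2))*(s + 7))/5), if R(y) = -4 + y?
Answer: 5152/5 ≈ 1030.4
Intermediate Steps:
E(P, a) = 5 (E(P, a) = 6 - 1 = 5)
s = ⅔ (s = 5/(-5) + 5/3 = 5*(-⅕) + 5*(⅓) = -1 + 5/3 = ⅔ ≈ 0.66667)
(8*21)*(((6 + R(2))*(s + 7))/5) = (8*21)*(((6 + (-4 + 2))*(⅔ + 7))/5) = 168*(((6 - 2)*(23/3))*(⅕)) = 168*((4*(23/3))*(⅕)) = 168*((92/3)*(⅕)) = 168*(92/15) = 5152/5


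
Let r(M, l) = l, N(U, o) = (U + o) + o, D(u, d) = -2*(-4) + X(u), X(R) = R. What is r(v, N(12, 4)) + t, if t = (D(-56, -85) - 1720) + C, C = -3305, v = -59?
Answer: -5053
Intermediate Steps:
D(u, d) = 8 + u (D(u, d) = -2*(-4) + u = 8 + u)
N(U, o) = U + 2*o
t = -5073 (t = ((8 - 56) - 1720) - 3305 = (-48 - 1720) - 3305 = -1768 - 3305 = -5073)
r(v, N(12, 4)) + t = (12 + 2*4) - 5073 = (12 + 8) - 5073 = 20 - 5073 = -5053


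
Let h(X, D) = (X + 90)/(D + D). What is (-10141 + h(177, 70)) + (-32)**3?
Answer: -6006993/140 ≈ -42907.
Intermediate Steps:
h(X, D) = (90 + X)/(2*D) (h(X, D) = (90 + X)/((2*D)) = (90 + X)*(1/(2*D)) = (90 + X)/(2*D))
(-10141 + h(177, 70)) + (-32)**3 = (-10141 + (1/2)*(90 + 177)/70) + (-32)**3 = (-10141 + (1/2)*(1/70)*267) - 32768 = (-10141 + 267/140) - 32768 = -1419473/140 - 32768 = -6006993/140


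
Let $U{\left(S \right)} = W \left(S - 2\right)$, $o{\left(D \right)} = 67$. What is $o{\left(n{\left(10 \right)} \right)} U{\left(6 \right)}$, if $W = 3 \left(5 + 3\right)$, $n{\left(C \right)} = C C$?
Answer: $6432$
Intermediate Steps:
$n{\left(C \right)} = C^{2}$
$W = 24$ ($W = 3 \cdot 8 = 24$)
$U{\left(S \right)} = -48 + 24 S$ ($U{\left(S \right)} = 24 \left(S - 2\right) = 24 \left(-2 + S\right) = -48 + 24 S$)
$o{\left(n{\left(10 \right)} \right)} U{\left(6 \right)} = 67 \left(-48 + 24 \cdot 6\right) = 67 \left(-48 + 144\right) = 67 \cdot 96 = 6432$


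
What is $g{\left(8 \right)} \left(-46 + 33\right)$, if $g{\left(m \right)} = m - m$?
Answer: $0$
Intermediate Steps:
$g{\left(m \right)} = 0$
$g{\left(8 \right)} \left(-46 + 33\right) = 0 \left(-46 + 33\right) = 0 \left(-13\right) = 0$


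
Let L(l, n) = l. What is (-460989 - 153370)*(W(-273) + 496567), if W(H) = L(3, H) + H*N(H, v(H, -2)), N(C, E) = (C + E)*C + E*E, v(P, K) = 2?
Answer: 12104027909279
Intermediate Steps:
N(C, E) = E**2 + C*(C + E) (N(C, E) = C*(C + E) + E**2 = E**2 + C*(C + E))
W(H) = 3 + H*(4 + H**2 + 2*H) (W(H) = 3 + H*(H**2 + 2**2 + H*2) = 3 + H*(H**2 + 4 + 2*H) = 3 + H*(4 + H**2 + 2*H))
(-460989 - 153370)*(W(-273) + 496567) = (-460989 - 153370)*((3 - 273*(4 + (-273)**2 + 2*(-273))) + 496567) = -614359*((3 - 273*(4 + 74529 - 546)) + 496567) = -614359*((3 - 273*73987) + 496567) = -614359*((3 - 20198451) + 496567) = -614359*(-20198448 + 496567) = -614359*(-19701881) = 12104027909279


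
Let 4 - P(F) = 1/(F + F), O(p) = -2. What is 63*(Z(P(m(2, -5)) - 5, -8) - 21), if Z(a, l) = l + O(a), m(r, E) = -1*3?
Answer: -1953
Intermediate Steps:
m(r, E) = -3
P(F) = 4 - 1/(2*F) (P(F) = 4 - 1/(F + F) = 4 - 1/(2*F))
Z(a, l) = -2 + l (Z(a, l) = l - 2 = -2 + l)
63*(Z(P(m(2, -5)) - 5, -8) - 21) = 63*((-2 - 8) - 21) = 63*(-10 - 21) = 63*(-31) = -1953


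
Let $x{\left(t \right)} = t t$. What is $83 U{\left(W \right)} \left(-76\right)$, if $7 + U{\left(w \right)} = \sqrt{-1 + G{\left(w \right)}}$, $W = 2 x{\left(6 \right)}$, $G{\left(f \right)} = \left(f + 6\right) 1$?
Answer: $44156 - 6308 \sqrt{77} \approx -11196.0$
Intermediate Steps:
$x{\left(t \right)} = t^{2}$
$G{\left(f \right)} = 6 + f$ ($G{\left(f \right)} = \left(6 + f\right) 1 = 6 + f$)
$W = 72$ ($W = 2 \cdot 6^{2} = 2 \cdot 36 = 72$)
$U{\left(w \right)} = -7 + \sqrt{5 + w}$ ($U{\left(w \right)} = -7 + \sqrt{-1 + \left(6 + w\right)} = -7 + \sqrt{5 + w}$)
$83 U{\left(W \right)} \left(-76\right) = 83 \left(-7 + \sqrt{5 + 72}\right) \left(-76\right) = 83 \left(-7 + \sqrt{77}\right) \left(-76\right) = \left(-581 + 83 \sqrt{77}\right) \left(-76\right) = 44156 - 6308 \sqrt{77}$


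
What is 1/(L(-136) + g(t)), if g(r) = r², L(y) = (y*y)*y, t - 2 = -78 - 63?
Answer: -1/2496135 ≈ -4.0062e-7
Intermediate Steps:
t = -139 (t = 2 + (-78 - 63) = 2 - 141 = -139)
L(y) = y³ (L(y) = y²*y = y³)
1/(L(-136) + g(t)) = 1/((-136)³ + (-139)²) = 1/(-2515456 + 19321) = 1/(-2496135) = -1/2496135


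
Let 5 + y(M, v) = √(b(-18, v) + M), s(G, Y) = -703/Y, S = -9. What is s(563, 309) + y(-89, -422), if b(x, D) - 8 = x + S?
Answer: -2248/309 + 6*I*√3 ≈ -7.2751 + 10.392*I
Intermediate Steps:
b(x, D) = -1 + x (b(x, D) = 8 + (x - 9) = 8 + (-9 + x) = -1 + x)
y(M, v) = -5 + √(-19 + M) (y(M, v) = -5 + √((-1 - 18) + M) = -5 + √(-19 + M))
s(563, 309) + y(-89, -422) = -703/309 + (-5 + √(-19 - 89)) = -703*1/309 + (-5 + √(-108)) = -703/309 + (-5 + 6*I*√3) = -2248/309 + 6*I*√3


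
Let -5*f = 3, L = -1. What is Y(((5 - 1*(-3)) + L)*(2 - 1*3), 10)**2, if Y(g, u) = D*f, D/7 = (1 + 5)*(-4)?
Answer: 254016/25 ≈ 10161.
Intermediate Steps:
f = -3/5 (f = -1/5*3 = -3/5 ≈ -0.60000)
D = -168 (D = 7*((1 + 5)*(-4)) = 7*(6*(-4)) = 7*(-24) = -168)
Y(g, u) = 504/5 (Y(g, u) = -168*(-3/5) = 504/5)
Y(((5 - 1*(-3)) + L)*(2 - 1*3), 10)**2 = (504/5)**2 = 254016/25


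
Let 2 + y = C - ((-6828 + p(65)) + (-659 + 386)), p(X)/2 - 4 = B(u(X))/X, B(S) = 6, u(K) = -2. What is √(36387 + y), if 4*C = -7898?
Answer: √701406030/130 ≈ 203.72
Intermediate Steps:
C = -3949/2 (C = (¼)*(-7898) = -3949/2 ≈ -1974.5)
p(X) = 8 + 12/X (p(X) = 8 + 2*(6/X) = 8 + 12/X)
y = 665121/130 (y = -2 + (-3949/2 - ((-6828 + (8 + 12/65)) + (-659 + 386))) = -2 + (-3949/2 - ((-6828 + (8 + 12*(1/65))) - 273)) = -2 + (-3949/2 - ((-6828 + (8 + 12/65)) - 273)) = -2 + (-3949/2 - ((-6828 + 532/65) - 273)) = -2 + (-3949/2 - (-443288/65 - 273)) = -2 + (-3949/2 - 1*(-461033/65)) = -2 + (-3949/2 + 461033/65) = -2 + 665381/130 = 665121/130 ≈ 5116.3)
√(36387 + y) = √(36387 + 665121/130) = √(5395431/130) = √701406030/130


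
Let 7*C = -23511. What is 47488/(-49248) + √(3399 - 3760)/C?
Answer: -1484/1539 - 133*I/23511 ≈ -0.96426 - 0.0056569*I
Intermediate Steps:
C = -23511/7 (C = (⅐)*(-23511) = -23511/7 ≈ -3358.7)
47488/(-49248) + √(3399 - 3760)/C = 47488/(-49248) + √(3399 - 3760)/(-23511/7) = 47488*(-1/49248) + √(-361)*(-7/23511) = -1484/1539 + (19*I)*(-7/23511) = -1484/1539 - 133*I/23511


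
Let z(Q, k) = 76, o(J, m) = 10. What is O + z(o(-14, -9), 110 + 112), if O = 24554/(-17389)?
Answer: 1297010/17389 ≈ 74.588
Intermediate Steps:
O = -24554/17389 (O = 24554*(-1/17389) = -24554/17389 ≈ -1.4120)
O + z(o(-14, -9), 110 + 112) = -24554/17389 + 76 = 1297010/17389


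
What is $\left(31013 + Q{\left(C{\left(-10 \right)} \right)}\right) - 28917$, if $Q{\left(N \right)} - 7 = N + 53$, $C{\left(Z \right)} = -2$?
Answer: $2154$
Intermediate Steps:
$Q{\left(N \right)} = 60 + N$ ($Q{\left(N \right)} = 7 + \left(N + 53\right) = 7 + \left(53 + N\right) = 60 + N$)
$\left(31013 + Q{\left(C{\left(-10 \right)} \right)}\right) - 28917 = \left(31013 + \left(60 - 2\right)\right) - 28917 = \left(31013 + 58\right) - 28917 = 31071 - 28917 = 2154$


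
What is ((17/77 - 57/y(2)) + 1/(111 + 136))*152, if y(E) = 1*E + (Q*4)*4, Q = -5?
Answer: 145396/1001 ≈ 145.25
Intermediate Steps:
y(E) = -80 + E (y(E) = 1*E - 5*4*4 = E - 20*4 = E - 80 = -80 + E)
((17/77 - 57/y(2)) + 1/(111 + 136))*152 = ((17/77 - 57/(-80 + 2)) + 1/(111 + 136))*152 = ((17*(1/77) - 57/(-78)) + 1/247)*152 = ((17/77 - 57*(-1/78)) + 1/247)*152 = ((17/77 + 19/26) + 1/247)*152 = (1905/2002 + 1/247)*152 = (36349/38038)*152 = 145396/1001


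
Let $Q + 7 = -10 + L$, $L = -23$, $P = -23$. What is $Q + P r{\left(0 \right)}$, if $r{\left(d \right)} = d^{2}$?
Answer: $-40$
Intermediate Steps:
$Q = -40$ ($Q = -7 - 33 = -40$)
$Q + P r{\left(0 \right)} = -40 - 23 \cdot 0^{2} = -40 - 0 = -40 + 0 = -40$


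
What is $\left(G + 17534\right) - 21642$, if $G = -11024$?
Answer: $-15132$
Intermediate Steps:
$\left(G + 17534\right) - 21642 = \left(-11024 + 17534\right) - 21642 = 6510 - 21642 = -15132$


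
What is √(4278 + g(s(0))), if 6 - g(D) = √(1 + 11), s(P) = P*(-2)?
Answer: √(4284 - 2*√3) ≈ 65.426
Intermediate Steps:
s(P) = -2*P
g(D) = 6 - 2*√3 (g(D) = 6 - √(1 + 11) = 6 - √12 = 6 - 2*√3)
√(4278 + g(s(0))) = √(4278 + (6 - 2*√3)) = √(4284 - 2*√3)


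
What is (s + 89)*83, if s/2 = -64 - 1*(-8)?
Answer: -1909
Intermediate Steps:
s = -112 (s = 2*(-64 - 1*(-8)) = 2*(-64 + 8) = 2*(-56) = -112)
(s + 89)*83 = (-112 + 89)*83 = -23*83 = -1909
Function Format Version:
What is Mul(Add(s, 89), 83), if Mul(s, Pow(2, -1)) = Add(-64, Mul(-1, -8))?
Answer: -1909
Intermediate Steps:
s = -112 (s = Mul(2, Add(-64, Mul(-1, -8))) = Mul(2, Add(-64, 8)) = Mul(2, -56) = -112)
Mul(Add(s, 89), 83) = Mul(Add(-112, 89), 83) = Mul(-23, 83) = -1909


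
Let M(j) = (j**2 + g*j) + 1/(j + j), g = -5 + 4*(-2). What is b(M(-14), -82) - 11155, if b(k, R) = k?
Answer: -301757/28 ≈ -10777.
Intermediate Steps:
g = -13 (g = -5 - 8 = -13)
M(j) = j**2 + 1/(2*j) - 13*j (M(j) = (j**2 - 13*j) + 1/(j + j) = (j**2 - 13*j) + 1/(2*j) = j**2 + 1/(2*j) - 13*j)
b(M(-14), -82) - 11155 = ((-14)**2 + (1/2)/(-14) - 13*(-14)) - 11155 = (196 + (1/2)*(-1/14) + 182) - 11155 = (196 - 1/28 + 182) - 11155 = 10583/28 - 11155 = -301757/28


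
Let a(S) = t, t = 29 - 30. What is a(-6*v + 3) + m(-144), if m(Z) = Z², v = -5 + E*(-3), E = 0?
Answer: 20735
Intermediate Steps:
v = -5 (v = -5 + 0*(-3) = -5 + 0 = -5)
t = -1
a(S) = -1
a(-6*v + 3) + m(-144) = -1 + (-144)² = -1 + 20736 = 20735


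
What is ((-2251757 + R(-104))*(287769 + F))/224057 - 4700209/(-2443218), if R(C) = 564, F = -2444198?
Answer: 11860695358284414659/547420095426 ≈ 2.1667e+7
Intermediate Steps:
((-2251757 + R(-104))*(287769 + F))/224057 - 4700209/(-2443218) = ((-2251757 + 564)*(287769 - 2444198))/224057 - 4700209/(-2443218) = -2251193*(-2156429)*(1/224057) - 4700209*(-1/2443218) = 4854537869797*(1/224057) + 4700209/2443218 = 4854537869797/224057 + 4700209/2443218 = 11860695358284414659/547420095426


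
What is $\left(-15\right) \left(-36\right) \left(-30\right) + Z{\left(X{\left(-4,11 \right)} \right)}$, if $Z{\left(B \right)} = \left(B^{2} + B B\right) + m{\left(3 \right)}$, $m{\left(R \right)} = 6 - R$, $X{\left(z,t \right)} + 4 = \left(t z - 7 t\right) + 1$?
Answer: $14555$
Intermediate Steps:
$X{\left(z,t \right)} = -3 - 7 t + t z$ ($X{\left(z,t \right)} = -4 + \left(\left(t z - 7 t\right) + 1\right) = -4 + \left(\left(- 7 t + t z\right) + 1\right) = -4 + \left(1 - 7 t + t z\right) = -3 - 7 t + t z$)
$Z{\left(B \right)} = 3 + 2 B^{2}$ ($Z{\left(B \right)} = \left(B^{2} + B B\right) + \left(6 - 3\right) = \left(B^{2} + B^{2}\right) + \left(6 - 3\right) = 2 B^{2} + 3 = 3 + 2 B^{2}$)
$\left(-15\right) \left(-36\right) \left(-30\right) + Z{\left(X{\left(-4,11 \right)} \right)} = \left(-15\right) \left(-36\right) \left(-30\right) + \left(3 + 2 \left(-3 - 77 + 11 \left(-4\right)\right)^{2}\right) = 540 \left(-30\right) + \left(3 + 2 \left(-3 - 77 - 44\right)^{2}\right) = -16200 + \left(3 + 2 \left(-124\right)^{2}\right) = -16200 + \left(3 + 2 \cdot 15376\right) = -16200 + \left(3 + 30752\right) = -16200 + 30755 = 14555$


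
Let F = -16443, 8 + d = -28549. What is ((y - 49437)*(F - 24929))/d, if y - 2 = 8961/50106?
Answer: -17079610682738/238479507 ≈ -71619.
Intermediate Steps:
y = 36391/16702 (y = 2 + 8961/50106 = 2 + 8961*(1/50106) = 2 + 2987/16702 = 36391/16702 ≈ 2.1788)
d = -28557 (d = -8 - 28549 = -28557)
((y - 49437)*(F - 24929))/d = ((36391/16702 - 49437)*(-16443 - 24929))/(-28557) = -825660383/16702*(-41372)*(-1/28557) = (17079610682738/8351)*(-1/28557) = -17079610682738/238479507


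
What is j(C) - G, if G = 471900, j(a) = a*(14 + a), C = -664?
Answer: -40300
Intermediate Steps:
j(C) - G = -664*(14 - 664) - 1*471900 = -664*(-650) - 471900 = 431600 - 471900 = -40300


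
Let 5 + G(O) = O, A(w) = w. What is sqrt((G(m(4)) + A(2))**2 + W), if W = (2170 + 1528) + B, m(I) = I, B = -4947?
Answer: 4*I*sqrt(78) ≈ 35.327*I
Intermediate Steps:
G(O) = -5 + O
W = -1249 (W = (2170 + 1528) - 4947 = 3698 - 4947 = -1249)
sqrt((G(m(4)) + A(2))**2 + W) = sqrt(((-5 + 4) + 2)**2 - 1249) = sqrt((-1 + 2)**2 - 1249) = sqrt(1**2 - 1249) = sqrt(1 - 1249) = sqrt(-1248) = 4*I*sqrt(78)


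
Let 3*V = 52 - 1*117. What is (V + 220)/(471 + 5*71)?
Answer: 85/354 ≈ 0.24011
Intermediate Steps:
V = -65/3 (V = (52 - 1*117)/3 = (52 - 117)/3 = (⅓)*(-65) = -65/3 ≈ -21.667)
(V + 220)/(471 + 5*71) = (-65/3 + 220)/(471 + 5*71) = 595/(3*(471 + 355)) = (595/3)/826 = (595/3)*(1/826) = 85/354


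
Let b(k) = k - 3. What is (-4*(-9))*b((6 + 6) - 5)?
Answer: 144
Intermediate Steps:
b(k) = -3 + k
(-4*(-9))*b((6 + 6) - 5) = (-4*(-9))*(-3 + ((6 + 6) - 5)) = 36*(-3 + (12 - 5)) = 36*(-3 + 7) = 36*4 = 144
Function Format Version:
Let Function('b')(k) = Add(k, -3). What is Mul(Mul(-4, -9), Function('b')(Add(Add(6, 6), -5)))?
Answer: 144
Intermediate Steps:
Function('b')(k) = Add(-3, k)
Mul(Mul(-4, -9), Function('b')(Add(Add(6, 6), -5))) = Mul(Mul(-4, -9), Add(-3, Add(Add(6, 6), -5))) = Mul(36, Add(-3, Add(12, -5))) = Mul(36, Add(-3, 7)) = Mul(36, 4) = 144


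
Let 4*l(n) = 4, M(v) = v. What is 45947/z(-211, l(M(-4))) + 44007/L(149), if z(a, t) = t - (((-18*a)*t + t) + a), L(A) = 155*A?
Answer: -903292856/82841765 ≈ -10.904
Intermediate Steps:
l(n) = 1 (l(n) = (1/4)*4 = 1)
z(a, t) = -a + 18*a*t (z(a, t) = t - ((-18*a*t + t) + a) = t - ((t - 18*a*t) + a) = t - (a + t - 18*a*t) = t + (-a - t + 18*a*t) = -a + 18*a*t)
45947/z(-211, l(M(-4))) + 44007/L(149) = 45947/((-211*(-1 + 18*1))) + 44007/((155*149)) = 45947/((-211*(-1 + 18))) + 44007/23095 = 45947/((-211*17)) + 44007*(1/23095) = 45947/(-3587) + 44007/23095 = 45947*(-1/3587) + 44007/23095 = -45947/3587 + 44007/23095 = -903292856/82841765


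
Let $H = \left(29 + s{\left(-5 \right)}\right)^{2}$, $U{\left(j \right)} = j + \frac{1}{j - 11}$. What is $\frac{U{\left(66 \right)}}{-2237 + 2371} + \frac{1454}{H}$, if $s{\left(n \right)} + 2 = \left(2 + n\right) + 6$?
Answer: $\frac{349597}{165825} \approx 2.1082$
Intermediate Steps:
$s{\left(n \right)} = 6 + n$ ($s{\left(n \right)} = -2 + \left(\left(2 + n\right) + 6\right) = -2 + \left(8 + n\right) = 6 + n$)
$U{\left(j \right)} = j + \frac{1}{-11 + j}$
$H = 900$ ($H = \left(29 + \left(6 - 5\right)\right)^{2} = \left(29 + 1\right)^{2} = 30^{2} = 900$)
$\frac{U{\left(66 \right)}}{-2237 + 2371} + \frac{1454}{H} = \frac{\frac{1}{-11 + 66} \left(1 + 66^{2} - 726\right)}{-2237 + 2371} + \frac{1454}{900} = \frac{\frac{1}{55} \left(1 + 4356 - 726\right)}{134} + 1454 \cdot \frac{1}{900} = \frac{1}{55} \cdot 3631 \cdot \frac{1}{134} + \frac{727}{450} = \frac{3631}{55} \cdot \frac{1}{134} + \frac{727}{450} = \frac{3631}{7370} + \frac{727}{450} = \frac{349597}{165825}$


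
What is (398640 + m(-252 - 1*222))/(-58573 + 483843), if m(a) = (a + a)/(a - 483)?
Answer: 63583238/67830565 ≈ 0.93738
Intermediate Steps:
m(a) = 2*a/(-483 + a) (m(a) = (2*a)/(-483 + a) = 2*a/(-483 + a))
(398640 + m(-252 - 1*222))/(-58573 + 483843) = (398640 + 2*(-252 - 1*222)/(-483 + (-252 - 1*222)))/(-58573 + 483843) = (398640 + 2*(-252 - 222)/(-483 + (-252 - 222)))/425270 = (398640 + 2*(-474)/(-483 - 474))*(1/425270) = (398640 + 2*(-474)/(-957))*(1/425270) = (398640 + 2*(-474)*(-1/957))*(1/425270) = (398640 + 316/319)*(1/425270) = (127166476/319)*(1/425270) = 63583238/67830565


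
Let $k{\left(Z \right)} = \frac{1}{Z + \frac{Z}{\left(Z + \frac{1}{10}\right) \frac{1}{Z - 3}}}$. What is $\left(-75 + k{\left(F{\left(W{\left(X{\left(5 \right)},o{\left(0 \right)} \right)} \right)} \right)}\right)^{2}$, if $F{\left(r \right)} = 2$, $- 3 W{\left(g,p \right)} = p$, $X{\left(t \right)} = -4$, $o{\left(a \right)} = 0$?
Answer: $\frac{2653641}{484} \approx 5482.7$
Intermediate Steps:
$W{\left(g,p \right)} = - \frac{p}{3}$
$k{\left(Z \right)} = \frac{1}{Z + \frac{Z \left(-3 + Z\right)}{\frac{1}{10} + Z}}$ ($k{\left(Z \right)} = \frac{1}{Z + \frac{Z}{\left(Z + \frac{1}{10}\right) \frac{1}{-3 + Z}}} = \frac{1}{Z + \frac{Z}{\left(\frac{1}{10} + Z\right) \frac{1}{-3 + Z}}} = \frac{1}{Z + \frac{Z}{\frac{1}{-3 + Z} \left(\frac{1}{10} + Z\right)}} = \frac{1}{Z + Z \frac{-3 + Z}{\frac{1}{10} + Z}} = \frac{1}{Z + \frac{Z \left(-3 + Z\right)}{\frac{1}{10} + Z}}$)
$\left(-75 + k{\left(F{\left(W{\left(X{\left(5 \right)},o{\left(0 \right)} \right)} \right)} \right)}\right)^{2} = \left(-75 + \frac{1 + 10 \cdot 2}{2 \left(-29 + 20 \cdot 2\right)}\right)^{2} = \left(-75 + \frac{1 + 20}{2 \left(-29 + 40\right)}\right)^{2} = \left(-75 + \frac{1}{2} \cdot \frac{1}{11} \cdot 21\right)^{2} = \left(-75 + \frac{21}{22}\right)^{2} = \left(- \frac{1629}{22}\right)^{2} = \frac{2653641}{484}$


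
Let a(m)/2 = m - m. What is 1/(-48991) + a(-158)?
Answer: -1/48991 ≈ -2.0412e-5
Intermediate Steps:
a(m) = 0 (a(m) = 2*(m - m) = 2*0 = 0)
1/(-48991) + a(-158) = 1/(-48991) + 0 = -1/48991 + 0 = -1/48991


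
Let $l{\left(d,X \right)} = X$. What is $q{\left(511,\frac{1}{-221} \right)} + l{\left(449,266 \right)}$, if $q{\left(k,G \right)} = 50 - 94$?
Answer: $222$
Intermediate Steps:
$q{\left(k,G \right)} = -44$ ($q{\left(k,G \right)} = 50 - 94 = -44$)
$q{\left(511,\frac{1}{-221} \right)} + l{\left(449,266 \right)} = -44 + 266 = 222$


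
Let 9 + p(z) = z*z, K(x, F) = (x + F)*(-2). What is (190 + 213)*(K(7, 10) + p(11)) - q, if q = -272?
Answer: 31706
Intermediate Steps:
K(x, F) = -2*F - 2*x (K(x, F) = (F + x)*(-2) = -2*F - 2*x)
p(z) = -9 + z**2 (p(z) = -9 + z*z = -9 + z**2)
(190 + 213)*(K(7, 10) + p(11)) - q = (190 + 213)*((-2*10 - 2*7) + (-9 + 11**2)) - 1*(-272) = 403*((-20 - 14) + (-9 + 121)) + 272 = 403*(-34 + 112) + 272 = 403*78 + 272 = 31434 + 272 = 31706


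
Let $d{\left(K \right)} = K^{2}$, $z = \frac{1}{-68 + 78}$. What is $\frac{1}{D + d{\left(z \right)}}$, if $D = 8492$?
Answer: $\frac{100}{849201} \approx 0.00011776$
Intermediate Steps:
$z = \frac{1}{10} \approx 0.1$
$\frac{1}{D + d{\left(z \right)}} = \frac{1}{8492 + \left(\frac{1}{10}\right)^{2}} = \frac{1}{8492 + \frac{1}{100}} = \frac{1}{\frac{849201}{100}} = \frac{100}{849201}$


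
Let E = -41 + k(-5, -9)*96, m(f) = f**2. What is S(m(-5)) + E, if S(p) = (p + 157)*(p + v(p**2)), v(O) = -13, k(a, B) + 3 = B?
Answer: 991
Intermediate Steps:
k(a, B) = -3 + B
E = -1193 (E = -41 + (-3 - 9)*96 = -41 - 12*96 = -41 - 1152 = -1193)
S(p) = (-13 + p)*(157 + p) (S(p) = (p + 157)*(p - 13) = (157 + p)*(-13 + p) = (-13 + p)*(157 + p))
S(m(-5)) + E = (-2041 + ((-5)**2)**2 + 144*(-5)**2) - 1193 = (-2041 + 25**2 + 144*25) - 1193 = (-2041 + 625 + 3600) - 1193 = 2184 - 1193 = 991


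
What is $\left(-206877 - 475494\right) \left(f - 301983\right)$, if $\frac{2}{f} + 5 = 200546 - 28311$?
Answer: $\frac{5915079798570108}{28705} \approx 2.0606 \cdot 10^{11}$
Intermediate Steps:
$f = \frac{1}{86115}$ ($f = \frac{2}{-5 + \left(200546 - 28311\right)} = \frac{2}{-5 + 172235} = \frac{2}{172230} = 2 \cdot \frac{1}{172230} = \frac{1}{86115} \approx 1.1612 \cdot 10^{-5}$)
$\left(-206877 - 475494\right) \left(f - 301983\right) = \left(-206877 - 475494\right) \left(\frac{1}{86115} - 301983\right) = \left(-682371\right) \left(- \frac{26005266044}{86115}\right) = \frac{5915079798570108}{28705}$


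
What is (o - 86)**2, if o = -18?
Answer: 10816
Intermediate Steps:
(o - 86)**2 = (-18 - 86)**2 = (-104)**2 = 10816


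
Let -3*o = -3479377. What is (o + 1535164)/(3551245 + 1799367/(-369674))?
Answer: 2988765862706/3938403434289 ≈ 0.75888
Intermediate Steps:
o = 3479377/3 (o = -⅓*(-3479377) = 3479377/3 ≈ 1.1598e+6)
(o + 1535164)/(3551245 + 1799367/(-369674)) = (3479377/3 + 1535164)/(3551245 + 1799367/(-369674)) = 8084869/(3*(3551245 + 1799367*(-1/369674))) = 8084869/(3*(3551245 - 1799367/369674)) = 8084869/(3*(1312801144763/369674)) = (8084869/3)*(369674/1312801144763) = 2988765862706/3938403434289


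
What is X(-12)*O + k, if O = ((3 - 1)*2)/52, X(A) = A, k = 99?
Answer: 1275/13 ≈ 98.077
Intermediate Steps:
O = 1/13 (O = (2*2)*(1/52) = 4*(1/52) = 1/13 ≈ 0.076923)
X(-12)*O + k = -12*1/13 + 99 = -12/13 + 99 = 1275/13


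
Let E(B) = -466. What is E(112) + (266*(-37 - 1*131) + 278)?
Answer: -44876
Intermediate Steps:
E(112) + (266*(-37 - 1*131) + 278) = -466 + (266*(-37 - 1*131) + 278) = -466 + (266*(-37 - 131) + 278) = -466 + (266*(-168) + 278) = -466 + (-44688 + 278) = -466 - 44410 = -44876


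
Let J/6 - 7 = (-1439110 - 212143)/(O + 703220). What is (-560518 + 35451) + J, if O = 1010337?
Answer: -899670171443/1713557 ≈ -5.2503e+5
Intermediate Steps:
J = 62061876/1713557 (J = 42 + 6*((-1439110 - 212143)/(1010337 + 703220)) = 42 + 6*(-1651253/1713557) = 42 - 9907518/1713557 = 62061876/1713557 ≈ 36.218)
(-560518 + 35451) + J = (-560518 + 35451) + 62061876/1713557 = -525067 + 62061876/1713557 = -899670171443/1713557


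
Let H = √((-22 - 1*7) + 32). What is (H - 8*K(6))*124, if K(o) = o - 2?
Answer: -3968 + 124*√3 ≈ -3753.2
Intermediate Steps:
K(o) = -2 + o
H = √3 (H = √((-22 - 7) + 32) = √(-29 + 32) = √3 ≈ 1.7320)
(H - 8*K(6))*124 = (√3 - 8*(-2 + 6))*124 = (√3 - 8*4)*124 = (√3 - 32)*124 = (-32 + √3)*124 = -3968 + 124*√3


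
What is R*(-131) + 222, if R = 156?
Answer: -20214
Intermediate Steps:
R*(-131) + 222 = 156*(-131) + 222 = -20436 + 222 = -20214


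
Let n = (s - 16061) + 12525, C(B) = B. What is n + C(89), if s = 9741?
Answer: 6294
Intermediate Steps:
n = 6205 (n = (9741 - 16061) + 12525 = -6320 + 12525 = 6205)
n + C(89) = 6205 + 89 = 6294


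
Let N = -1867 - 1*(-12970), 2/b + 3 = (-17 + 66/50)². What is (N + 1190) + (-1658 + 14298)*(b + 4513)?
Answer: 8660582030657/151789 ≈ 5.7057e+7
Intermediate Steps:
b = 1250/151789 (b = 2/(-3 + (-17 + 66/50)²) = 2/(-3 + (-17 + 66*(1/50))²) = 2/(-3 + (-17 + 33/25)²) = 2/(-3 + (-392/25)²) = 2/(-3 + 153664/625) = 2/(151789/625) = 2*(625/151789) = 1250/151789 ≈ 0.0082351)
N = 11103 (N = -1867 + 12970 = 11103)
(N + 1190) + (-1658 + 14298)*(b + 4513) = (11103 + 1190) + (-1658 + 14298)*(1250/151789 + 4513) = 12293 + 12640*(685025007/151789) = 12293 + 8658716088480/151789 = 8660582030657/151789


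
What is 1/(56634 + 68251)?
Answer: 1/124885 ≈ 8.0074e-6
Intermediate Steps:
1/(56634 + 68251) = 1/124885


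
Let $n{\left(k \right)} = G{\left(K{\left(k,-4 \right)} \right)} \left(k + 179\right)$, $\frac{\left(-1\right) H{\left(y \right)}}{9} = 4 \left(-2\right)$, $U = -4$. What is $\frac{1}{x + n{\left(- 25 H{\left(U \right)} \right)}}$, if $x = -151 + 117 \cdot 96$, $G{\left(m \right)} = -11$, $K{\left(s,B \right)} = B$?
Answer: $\frac{1}{28912} \approx 3.4588 \cdot 10^{-5}$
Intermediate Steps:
$H{\left(y \right)} = 72$ ($H{\left(y \right)} = - 9 \cdot 4 \left(-2\right) = \left(-9\right) \left(-8\right) = 72$)
$n{\left(k \right)} = -1969 - 11 k$ ($n{\left(k \right)} = - 11 \left(k + 179\right) = - 11 \left(179 + k\right) = -1969 - 11 k$)
$x = 11081$ ($x = -151 + 11232 = 11081$)
$\frac{1}{x + n{\left(- 25 H{\left(U \right)} \right)}} = \frac{1}{11081 - \left(1969 + 11 \left(\left(-25\right) 72\right)\right)} = \frac{1}{11081 - -17831} = \frac{1}{11081 + \left(-1969 + 19800\right)} = \frac{1}{11081 + 17831} = \frac{1}{28912}$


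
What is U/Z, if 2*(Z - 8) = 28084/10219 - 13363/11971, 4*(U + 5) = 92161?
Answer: 11271760470509/4313886902 ≈ 2612.9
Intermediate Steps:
U = 92141/4 (U = -5 + (1/4)*92161 = -5 + 92161/4 = 92141/4 ≈ 23035.)
Z = 2156943451/244663298 (Z = 8 + (28084/10219 - 13363/11971)/2 = 8 + (1/2)*(199637067/122331649) = 8 + 199637067/244663298 = 2156943451/244663298 ≈ 8.8160)
U/Z = 92141/(4*(2156943451/244663298)) = (92141/4)*(244663298/2156943451) = 11271760470509/4313886902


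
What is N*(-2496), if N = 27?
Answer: -67392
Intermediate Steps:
N*(-2496) = 27*(-2496) = -67392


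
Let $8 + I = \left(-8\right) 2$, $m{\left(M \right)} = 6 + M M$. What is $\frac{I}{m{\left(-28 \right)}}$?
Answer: $- \frac{12}{395} \approx -0.03038$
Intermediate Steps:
$m{\left(M \right)} = 6 + M^{2}$
$I = -24$ ($I = -8 - 16 = -24$)
$\frac{I}{m{\left(-28 \right)}} = - \frac{24}{6 + \left(-28\right)^{2}} = - \frac{24}{6 + 784} = - \frac{24}{790} = \left(-24\right) \frac{1}{790} = - \frac{12}{395}$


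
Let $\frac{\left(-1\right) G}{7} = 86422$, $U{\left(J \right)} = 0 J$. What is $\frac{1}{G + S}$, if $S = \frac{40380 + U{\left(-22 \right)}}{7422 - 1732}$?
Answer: $- \frac{569}{344214788} \approx -1.653 \cdot 10^{-6}$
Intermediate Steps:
$U{\left(J \right)} = 0$
$G = -604954$ ($G = \left(-7\right) 86422 = -604954$)
$S = \frac{4038}{569}$ ($S = \frac{40380 + 0}{7422 - 1732} = \frac{40380}{5690} = 40380 \cdot \frac{1}{5690} = \frac{4038}{569} \approx 7.0967$)
$\frac{1}{G + S} = \frac{1}{-604954 + \frac{4038}{569}} = \frac{1}{- \frac{344214788}{569}} = - \frac{569}{344214788}$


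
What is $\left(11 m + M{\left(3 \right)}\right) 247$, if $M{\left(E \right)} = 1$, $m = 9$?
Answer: $24700$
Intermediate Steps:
$\left(11 m + M{\left(3 \right)}\right) 247 = \left(11 \cdot 9 + 1\right) 247 = \left(99 + 1\right) 247 = 100 \cdot 247 = 24700$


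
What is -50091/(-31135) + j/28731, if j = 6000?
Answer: 541991507/298179895 ≈ 1.8177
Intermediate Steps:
-50091/(-31135) + j/28731 = -50091/(-31135) + 6000/28731 = -50091*(-1/31135) + 6000*(1/28731) = 50091/31135 + 2000/9577 = 541991507/298179895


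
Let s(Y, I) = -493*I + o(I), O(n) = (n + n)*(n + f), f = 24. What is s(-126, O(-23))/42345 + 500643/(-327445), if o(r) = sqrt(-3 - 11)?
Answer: -550957205/554626341 + I*sqrt(14)/42345 ≈ -0.99338 + 8.8361e-5*I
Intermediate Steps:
o(r) = I*sqrt(14) (o(r) = sqrt(-14) = I*sqrt(14))
O(n) = 2*n*(24 + n) (O(n) = (n + n)*(n + 24) = (2*n)*(24 + n) = 2*n*(24 + n))
s(Y, I) = -493*I + I*sqrt(14)
s(-126, O(-23))/42345 + 500643/(-327445) = (-986*(-23)*(24 - 23) + I*sqrt(14))/42345 + 500643/(-327445) = (-986*(-23) + I*sqrt(14))*(1/42345) + 500643*(-1/327445) = (-493*(-46) + I*sqrt(14))*(1/42345) - 500643/327445 = (22678 + I*sqrt(14))*(1/42345) - 500643/327445 = (22678/42345 + I*sqrt(14)/42345) - 500643/327445 = -550957205/554626341 + I*sqrt(14)/42345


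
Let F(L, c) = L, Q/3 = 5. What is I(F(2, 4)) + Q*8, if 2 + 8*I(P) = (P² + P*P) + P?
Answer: 121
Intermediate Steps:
Q = 15 (Q = 3*5 = 15)
I(P) = -¼ + P²/4 + P/8 (I(P) = -¼ + ((P² + P*P) + P)/8 = -¼ + ((P² + P²) + P)/8 = -¼ + (2*P² + P)/8 = -¼ + (P + 2*P²)/8 = -¼ + (P²/4 + P/8) = -¼ + P²/4 + P/8)
I(F(2, 4)) + Q*8 = (-¼ + (¼)*2² + (⅛)*2) + 15*8 = (-¼ + (¼)*4 + ¼) + 120 = (-¼ + 1 + ¼) + 120 = 1 + 120 = 121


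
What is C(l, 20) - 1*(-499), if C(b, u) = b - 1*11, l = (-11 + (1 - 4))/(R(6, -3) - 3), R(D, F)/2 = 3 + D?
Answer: 7306/15 ≈ 487.07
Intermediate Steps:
R(D, F) = 6 + 2*D (R(D, F) = 2*(3 + D) = 6 + 2*D)
l = -14/15 (l = (-11 + (1 - 4))/((6 + 2*6) - 3) = (-11 - 3)/((6 + 12) - 3) = -14/(18 - 3) = -14/15 ≈ -0.93333)
C(b, u) = -11 + b (C(b, u) = b - 11 = -11 + b)
C(l, 20) - 1*(-499) = (-11 - 14/15) - 1*(-499) = -179/15 + 499 = 7306/15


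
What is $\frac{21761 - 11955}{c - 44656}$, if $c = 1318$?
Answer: $- \frac{4903}{21669} \approx -0.22627$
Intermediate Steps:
$\frac{21761 - 11955}{c - 44656} = \frac{21761 - 11955}{1318 - 44656} = \frac{9806}{-43338} = 9806 \left(- \frac{1}{43338}\right) = - \frac{4903}{21669}$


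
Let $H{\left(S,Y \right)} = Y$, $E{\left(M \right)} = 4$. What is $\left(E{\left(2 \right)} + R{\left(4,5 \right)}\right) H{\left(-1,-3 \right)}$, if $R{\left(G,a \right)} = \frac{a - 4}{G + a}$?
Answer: $- \frac{37}{3} \approx -12.333$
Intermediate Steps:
$R{\left(G,a \right)} = \frac{-4 + a}{G + a}$
$\left(E{\left(2 \right)} + R{\left(4,5 \right)}\right) H{\left(-1,-3 \right)} = \left(4 + \frac{-4 + 5}{4 + 5}\right) \left(-3\right) = \left(4 + \frac{1}{9} \cdot 1\right) \left(-3\right) = \left(4 + \frac{1}{9}\right) \left(-3\right) = \frac{37}{9} \left(-3\right) = - \frac{37}{3}$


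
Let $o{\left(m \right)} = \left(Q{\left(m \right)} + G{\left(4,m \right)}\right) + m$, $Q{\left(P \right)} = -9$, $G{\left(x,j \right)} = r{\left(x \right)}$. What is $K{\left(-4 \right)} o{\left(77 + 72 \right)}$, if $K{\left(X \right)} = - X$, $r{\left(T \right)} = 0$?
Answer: $560$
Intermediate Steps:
$G{\left(x,j \right)} = 0$
$o{\left(m \right)} = -9 + m$ ($o{\left(m \right)} = \left(-9 + 0\right) + m = -9 + m$)
$K{\left(-4 \right)} o{\left(77 + 72 \right)} = \left(-1\right) \left(-4\right) \left(-9 + \left(77 + 72\right)\right) = 4 \left(-9 + 149\right) = 4 \cdot 140 = 560$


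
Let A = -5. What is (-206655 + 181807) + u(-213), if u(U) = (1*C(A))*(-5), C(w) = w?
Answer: -24823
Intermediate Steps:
u(U) = 25 (u(U) = (1*(-5))*(-5) = -5*(-5) = 25)
(-206655 + 181807) + u(-213) = (-206655 + 181807) + 25 = -24848 + 25 = -24823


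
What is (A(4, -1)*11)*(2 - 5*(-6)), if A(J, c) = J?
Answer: 1408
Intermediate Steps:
(A(4, -1)*11)*(2 - 5*(-6)) = (4*11)*(2 - 5*(-6)) = 44*(2 + 30) = 44*32 = 1408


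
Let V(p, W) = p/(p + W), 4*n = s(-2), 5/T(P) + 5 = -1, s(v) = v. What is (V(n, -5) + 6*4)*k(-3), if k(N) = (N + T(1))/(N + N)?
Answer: 6095/396 ≈ 15.391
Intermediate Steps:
T(P) = -5/6 (T(P) = 5/(-5 - 1) = 5/(-6) = 5*(-1/6) = -5/6)
n = -1/2 (n = (1/4)*(-2) = -1/2 ≈ -0.50000)
V(p, W) = p/(W + p)
k(N) = (-5/6 + N)/(2*N) (k(N) = (N - 5/6)/(N + N) = (-5/6 + N)/((2*N)) = (-5/6 + N)*(1/(2*N)) = (-5/6 + N)/(2*N))
(V(n, -5) + 6*4)*k(-3) = (-1/(2*(-5 - 1/2)) + 6*4)*((1/12)*(-5 + 6*(-3))/(-3)) = (-1/(2*(-11/2)) + 24)*((1/12)*(-1/3)*(-5 - 18)) = (-1/2*(-2/11) + 24)*((1/12)*(-1/3)*(-23)) = (1/11 + 24)*(23/36) = (265/11)*(23/36) = 6095/396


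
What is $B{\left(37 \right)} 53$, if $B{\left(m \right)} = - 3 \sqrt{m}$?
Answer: $- 159 \sqrt{37} \approx -967.16$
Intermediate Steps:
$B{\left(37 \right)} 53 = - 3 \sqrt{37} \cdot 53 = - 159 \sqrt{37}$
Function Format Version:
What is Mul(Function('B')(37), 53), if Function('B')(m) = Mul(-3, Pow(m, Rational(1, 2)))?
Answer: Mul(-159, Pow(37, Rational(1, 2))) ≈ -967.16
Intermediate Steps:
Mul(Function('B')(37), 53) = Mul(Mul(-3, Pow(37, Rational(1, 2))), 53) = Mul(-159, Pow(37, Rational(1, 2)))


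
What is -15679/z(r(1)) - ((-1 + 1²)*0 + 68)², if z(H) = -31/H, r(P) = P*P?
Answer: -127665/31 ≈ -4118.2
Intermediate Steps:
r(P) = P²
-15679/z(r(1)) - ((-1 + 1²)*0 + 68)² = -15679/(1*(-31/(1²))) - ((-1 + 1²)*0 + 68)² = -15679/(1*(-31/1)) - ((-1 + 1)*0 + 68)² = -15679/(1*(-31*1)) - (0*0 + 68)² = -15679/(1*(-31)) - (0 + 68)² = -15679/(-31) - 1*68² = -15679*(-1/31) - 1*4624 = 15679/31 - 4624 = -127665/31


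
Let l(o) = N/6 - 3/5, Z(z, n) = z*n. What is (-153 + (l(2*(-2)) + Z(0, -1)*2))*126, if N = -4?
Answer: -97188/5 ≈ -19438.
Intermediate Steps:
Z(z, n) = n*z
l(o) = -19/15 (l(o) = -4/6 - 3/5 = -4*1/6 - 3*1/5 = -2/3 - 3/5 = -19/15)
(-153 + (l(2*(-2)) + Z(0, -1)*2))*126 = (-153 + (-19/15 - 1*0*2))*126 = (-153 + (-19/15 + 0*2))*126 = (-153 + (-19/15 + 0))*126 = (-153 - 19/15)*126 = -2314/15*126 = -97188/5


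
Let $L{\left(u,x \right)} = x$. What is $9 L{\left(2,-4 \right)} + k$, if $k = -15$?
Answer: $-51$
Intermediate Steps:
$9 L{\left(2,-4 \right)} + k = 9 \left(-4\right) - 15 = -36 - 15 = -51$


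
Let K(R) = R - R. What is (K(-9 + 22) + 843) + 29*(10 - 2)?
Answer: 1075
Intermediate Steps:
K(R) = 0
(K(-9 + 22) + 843) + 29*(10 - 2) = (0 + 843) + 29*(10 - 2) = 843 + 29*8 = 843 + 232 = 1075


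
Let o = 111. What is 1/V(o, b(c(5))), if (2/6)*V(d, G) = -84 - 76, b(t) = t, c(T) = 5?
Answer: -1/480 ≈ -0.0020833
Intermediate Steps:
V(d, G) = -480 (V(d, G) = 3*(-84 - 76) = 3*(-160) = -480)
1/V(o, b(c(5))) = 1/(-480) = -1/480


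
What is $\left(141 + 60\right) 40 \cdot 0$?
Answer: $0$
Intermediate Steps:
$\left(141 + 60\right) 40 \cdot 0 = 201 \cdot 0 = 0$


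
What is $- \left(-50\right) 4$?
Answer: $200$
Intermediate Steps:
$- \left(-50\right) 4 = \left(-1\right) \left(-200\right) = 200$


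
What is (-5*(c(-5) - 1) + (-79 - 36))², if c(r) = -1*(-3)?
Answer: 15625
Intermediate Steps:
c(r) = 3
(-5*(c(-5) - 1) + (-79 - 36))² = (-5*(3 - 1) + (-79 - 36))² = (-5*2 - 115)² = (-10 - 115)² = (-125)² = 15625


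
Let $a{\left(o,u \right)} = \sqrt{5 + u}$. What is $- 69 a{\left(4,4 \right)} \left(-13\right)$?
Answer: $2691$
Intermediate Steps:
$- 69 a{\left(4,4 \right)} \left(-13\right) = - 69 \sqrt{5 + 4} \left(-13\right) = - 69 \sqrt{9} \left(-13\right) = \left(-69\right) 3 \left(-13\right) = \left(-207\right) \left(-13\right) = 2691$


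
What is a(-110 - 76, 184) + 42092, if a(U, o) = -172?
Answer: 41920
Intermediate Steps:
a(-110 - 76, 184) + 42092 = -172 + 42092 = 41920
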